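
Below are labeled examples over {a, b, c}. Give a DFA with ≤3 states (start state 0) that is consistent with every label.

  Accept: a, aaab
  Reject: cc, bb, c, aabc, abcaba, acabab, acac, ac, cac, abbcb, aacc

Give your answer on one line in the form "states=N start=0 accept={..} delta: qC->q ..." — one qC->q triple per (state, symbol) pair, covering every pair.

states=3 start=0 accept={0,1} delta: 0a->0 0b->1 0c->2 1a->2 1b->2 1c->2 2a->0 2b->2 2c->2

Grow the machine one transition at a time. Run the examples from 0; the earliest place one falls off (shortest prefix, ties alphabetical) gets sent to the lowest-numbered state that keeps every Accept/Reject pair distinguishable — a pair clashes when both reach the same state with identical unread suffix — and to a fresh state only if none does.
a: 0a undefined. 0a->0: ok.
b: 0b undefined. 0b->0: no, a/bb meet in 0. Open state 1: 0b->1.
c: 0c undefined. 0c->0: no, a/cc meet in 0. 0c->1: no, aaab/c meet in 1. Open state 2: 0c->2.
bb: 1b undefined. 1b->0: no, a/bb meet in 0. 1b->1: no, aaab/bb meet in 1. 1b->2: ok.
ca: 2a undefined. 2a->0: ok.
cc: 2c undefined. 2c->0: no, a/cc meet in 0. 2c->1: no, aaab/cc meet in 1. 2c->2: ok.
abc: 1c undefined. 1c->0: no, a/aabc meet in 0. 1c->1: no, aaab/aabc meet in 1. 1c->2: ok.
abbcb: 2b undefined. 2b->0: no, a/abbcb meet in 0. 2b->1: no, aaab/abbcb meet in 1. 2b->2: ok.
acaba: 1a undefined. 1a->0: no, a/abcaba meet in 0. 1a->1: no, aaab/abcaba meet in 1. 1a->2: ok.
All examples now run through 3 states with every (state, symbol) defined. Accept strings end in {0,1}, Reject strings end in {2}; accept={0,1}.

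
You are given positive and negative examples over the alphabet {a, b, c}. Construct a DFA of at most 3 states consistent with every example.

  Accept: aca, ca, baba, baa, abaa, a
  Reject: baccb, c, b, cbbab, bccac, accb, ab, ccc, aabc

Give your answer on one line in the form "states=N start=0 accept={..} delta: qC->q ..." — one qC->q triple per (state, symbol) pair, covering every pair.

Fold the examples into a partial DFA from state 0: repeatedly fix the first undefined (state, symbol) met by the shortest-then-alphabetical prefix, trying targets in increasing order and rejecting any under which an Accept and a Reject string meet in one state with the same remainder; add a state when all current targets are rejected. Accepting states are where Accept strings end.
a: 0a undefined. 0a->0: ok.
b: 0b undefined. 0b->0: no, baba/b meet in 0. Open state 1: 0b->1.
c: 0c undefined. 0c->0: no, aca/c meet in 0. 0c->1: ok.
ba: 1a undefined. 1a->0: ok.
bc: 1c undefined. 1c->0: no, aca/aabc meet in 0. 1c->1: ok.
cb: 1b undefined. 1b->0: no, aca/baccb meet in 0. 1b->1: ok.
All examples now run through 2 states with every (state, symbol) defined. Accept strings end in {0}, Reject strings end in {1}; accept={0}.

states=2 start=0 accept={0} delta: 0a->0 0b->1 0c->1 1a->0 1b->1 1c->1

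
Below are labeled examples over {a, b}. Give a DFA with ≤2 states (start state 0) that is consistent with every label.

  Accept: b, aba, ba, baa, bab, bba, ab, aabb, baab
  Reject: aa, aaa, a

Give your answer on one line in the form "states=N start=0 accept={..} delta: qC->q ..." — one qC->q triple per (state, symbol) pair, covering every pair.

states=2 start=0 accept={1} delta: 0a->0 0b->1 1a->1 1b->1

State merging on the prefix tree: take the shortest (then alphabetical) example prefix whose next move is undefined and point that move at state 0, else 1, else 2, ...; a target is out if some Accept/Reject pair would then sit in one state with the same input left (inseparable). If every existing state is out, open a new one.
a: 0a undefined. 0a->0: ok.
b: 0b undefined. 0b->0: no, b/aa meet in 0. Open state 1: 0b->1.
ba: 1a undefined. 1a->0: no, aba/aa meet in 0. 1a->1: ok.
bb: 1b undefined. 1b->0: no, bab/aa meet in 0. 1b->1: ok.
All examples now run through 2 states with every (state, symbol) defined. Accept strings end in {1}, Reject strings end in {0}; accept={1}.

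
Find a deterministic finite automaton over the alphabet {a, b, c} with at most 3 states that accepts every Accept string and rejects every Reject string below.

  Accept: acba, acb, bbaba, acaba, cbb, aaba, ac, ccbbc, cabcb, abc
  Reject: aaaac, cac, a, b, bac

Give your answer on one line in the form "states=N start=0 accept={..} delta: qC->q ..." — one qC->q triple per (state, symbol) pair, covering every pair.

Fold the examples into a partial DFA from state 0: repeatedly fix the first undefined (state, symbol) met by the shortest-then-alphabetical prefix, trying targets in increasing order and rejecting any under which an Accept and a Reject string meet in one state with the same remainder; add a state when all current targets are rejected. Accepting states are where Accept strings end.
a: 0a undefined. 0a->0: no, ac/aaaac meet in 0 with "c" left. Open state 1: 0a->1.
b: 0b undefined. 0b->0: no, ac/bac meet in 1 with "c" left. 0b->1: ok.
c: 0c undefined. 0c->0: no, ac/cac meet in 1 with "c" left. 0c->1: ok.
aa: 1a undefined. 1a->0: ok.
ab: 1b undefined. 1b->0: no, bbaba/aaaac meet in 1. 1b->1: no, cbb/aaaac meet in 1. Open state 2: 1b->2.
ac: 1c undefined. 1c->0: no, acb/aaaac meet in 1. 1c->1: no, ac/aaaac meet in 1. 1c->2: ok.
abc: 2c undefined. 2c->0: ok.
aca: 2a undefined. 2a->0: ok.
acb: 2b undefined. 2b->0: no, acba/aaaac meet in 1. 2b->1: no, acb/aaaac meet in 1. 2b->2: ok.
All examples now run through 3 states with every (state, symbol) defined. Accept strings end in {0,2}, Reject strings end in {1}; accept={0,2}.

states=3 start=0 accept={0,2} delta: 0a->1 0b->1 0c->1 1a->0 1b->2 1c->2 2a->0 2b->2 2c->0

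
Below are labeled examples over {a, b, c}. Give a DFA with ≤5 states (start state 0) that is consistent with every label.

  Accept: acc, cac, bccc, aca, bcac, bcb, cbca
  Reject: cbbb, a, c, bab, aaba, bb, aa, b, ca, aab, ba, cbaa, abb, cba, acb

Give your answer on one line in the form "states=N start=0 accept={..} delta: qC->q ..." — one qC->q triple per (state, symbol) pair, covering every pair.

Grow the machine one transition at a time. Run the examples from 0; the earliest place one falls off (shortest prefix, ties alphabetical) gets sent to the lowest-numbered state that keeps every Accept/Reject pair distinguishable — a pair clashes when both reach the same state with identical unread suffix — and to a fresh state only if none does.
a: 0a undefined. 0a->0: no, aca/ca meet in 0 with "ca" left. Open state 1: 0a->1.
b: 0b undefined. 0b->0: ok.
c: 0c undefined. 0c->0: no, bccc/cbbb meet in 0. 0c->1: no, bcb/bab meet in 1 with "b" left. Open state 2: 0c->2.
aa: 1a undefined. 1a->0: ok.
ab: 1b undefined. 1b->0: ok.
ac: 1c undefined. 1c->0: no, acc/c meet in 2. 1c->1: no, acc/a meet in 1. 1c->2: no, aca/ca meet in 2 with "a" left. Open state 3: 1c->3.
ca: 2a undefined. 2a->0: no, cac/c meet in 2. 2a->1: ok.
cb: 2b undefined. 2b->0: no, bcb/cbbb meet in 0. 2b->1: no, bcb/a meet in 1. 2b->2: no, bcb/cbbb meet in 2. 2b->3: no, aca/cba meet in 3 with "a" left. Open state 4: 2b->4.
aca: 3a undefined. 3a->0: no, aca/bab meet in 0. 3a->1: no, aca/a meet in 1. 3a->2: no, aca/c meet in 2. 3a->3: ok.
acb: 3b undefined. 3b->0: ok.
acc: 3c undefined. 3c->0: no, acc/bab meet in 0. 3c->1: no, acc/a meet in 1. 3c->2: no, acc/c meet in 2. 3c->3: ok.
bcc: 2c undefined. 2c->0: no, bccc/c meet in 2. 2c->1: ok.
cba: 4a undefined. 4a->0: ok.
cbb: 4b undefined. 4b->0: ok.
cbc: 4c undefined. 4c->0: no, cbca/a meet in 1. 4c->1: no, cbca/cbbb meet in 0. 4c->2: no, cbca/a meet in 1. 4c->3: ok.
All examples now run through 5 states with every (state, symbol) defined. Accept strings end in {3,4}, Reject strings end in {0,1,2}; accept={3,4}.

states=5 start=0 accept={3,4} delta: 0a->1 0b->0 0c->2 1a->0 1b->0 1c->3 2a->1 2b->4 2c->1 3a->3 3b->0 3c->3 4a->0 4b->0 4c->3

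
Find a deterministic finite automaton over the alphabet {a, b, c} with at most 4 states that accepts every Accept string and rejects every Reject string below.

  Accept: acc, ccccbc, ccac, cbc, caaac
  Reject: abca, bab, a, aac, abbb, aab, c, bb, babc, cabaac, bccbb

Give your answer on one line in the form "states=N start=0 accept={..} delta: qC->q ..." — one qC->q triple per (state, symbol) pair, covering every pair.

State merging on the prefix tree: take the shortest (then alphabetical) example prefix whose next move is undefined and point that move at state 0, else 1, else 2, ...; a target is out if some Accept/Reject pair would then sit in one state with the same input left (inseparable). If every existing state is out, open a new one.
a: 0a undefined. 0a->0: ok.
b: 0b undefined. 0b->0: ok.
c: 0c undefined. 0c->0: no, acc/abca meet in 0. Open state 1: 0c->1.
ca: 1a undefined. 1a->0: no, caaac/aac meet in 1. 1a->1: ok.
cb: 1b undefined. 1b->0: no, cbc/abca meet in 1. 1b->1: no, acc/cabaac meet in 1 with "c" left. Open state 2: 1b->2.
cc: 1c undefined. 1c->0: no, acc/bab meet in 0. 1c->1: no, acc/abca meet in 1. 1c->2: ok.
cbc: 2c undefined. 2c->0: no, ccccbc/bab meet in 0. 2c->1: no, cbc/abca meet in 1. 2c->2: ok.
cca: 2a undefined. 2a->0: no, ccac/abca meet in 1. 2a->1: no, acc/cabaac meet in 2. 2a->2: no, acc/cabaac meet in 2. Open state 3: 2a->3.
bccb: 2b undefined. 2b->0: no, ccccbc/abca meet in 1. 2b->1: no, acc/bccbb meet in 2. 2b->2: no, acc/bccbb meet in 2. 2b->3: ok.
ccac: 3c undefined. 3c->0: no, ccccbc/bab meet in 0. 3c->1: no, ccccbc/abca meet in 1. 3c->2: ok.
bccbb: 3b undefined. 3b->0: ok.
cabaa: 3a undefined. 3a->0: ok.
All examples now run through 4 states with every (state, symbol) defined. Accept strings end in {2}, Reject strings end in {0,1}; accept={2}.

states=4 start=0 accept={2} delta: 0a->0 0b->0 0c->1 1a->1 1b->2 1c->2 2a->3 2b->3 2c->2 3a->0 3b->0 3c->2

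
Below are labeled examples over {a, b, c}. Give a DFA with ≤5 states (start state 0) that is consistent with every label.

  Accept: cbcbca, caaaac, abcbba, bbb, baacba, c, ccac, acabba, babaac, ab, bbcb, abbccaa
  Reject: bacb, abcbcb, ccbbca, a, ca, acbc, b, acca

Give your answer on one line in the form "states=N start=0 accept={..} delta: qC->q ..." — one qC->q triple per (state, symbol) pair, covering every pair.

Fold the examples into a partial DFA from state 0: repeatedly fix the first undefined (state, symbol) met by the shortest-then-alphabetical prefix, trying targets in increasing order and rejecting any under which an Accept and a Reject string meet in one state with the same remainder; add a state when all current targets are rejected. Accepting states are where Accept strings end.
a: 0a undefined. 0a->0: no, ab/b meet in 0 with "b" left. Open state 1: 0a->1.
b: 0b undefined. 0b->0: no, bbb/b meet in 0. 0b->1: ok.
c: 0c undefined. 0c->0: ok.
ab: 1b undefined. 1b->0: no, abcbba/ccbbca meet in 1. 1b->1: no, bbb/a meet in 1. Open state 2: 1b->2.
ac: 1c undefined. 1c->0: no, cbcbca/a meet in 1. 1c->1: no, cbcbca/ccbbca meet in 2 with "ca" left. 1c->2: ok.
ba: 1a undefined. 1a->0: ok.
abb: 2b undefined. 2b->0: no, cbcbca/bacb meet in 1. 2b->1: no, bbb/bacb meet in 1. 2b->2: no, cbcbca/ccbbca meet in 2 with "ca" left. Open state 3: 2b->3.
abc: 2c undefined. 2c->0: no, bbb/abcbcb meet in 3. 2c->1: no, caaaac/ccbbca meet in 0. 2c->2: ok.
aca: 2a undefined. 2a->0: no, caaaac/ccbbca meet in 0. 2a->1: ok.
abbc: 3c undefined. 3c->0: no, cbcbca/bacb meet in 1. 3c->1: no, ccac/abcbcb meet in 2. 3c->2: no, cbcbca/bacb meet in 1. 3c->3: no, bbb/acbc meet in 3. Open state 4: 3c->4.
abbcc: 4c undefined. 4c->0: ok.
abcbb: 3b undefined. 3b->0: no, abcbba/bacb meet in 1. 3b->1: ok.
abcbcb: 4b undefined. 4b->0: no, caaaac/abcbcb meet in 0. 4b->1: ok.
acabba: 3a undefined. 3a->0: ok.
cbcbca: 4a undefined. 4a->0: ok.
All examples now run through 5 states with every (state, symbol) defined. Accept strings end in {0,2,3}, Reject strings end in {1,4}; accept={0,2,3}.

states=5 start=0 accept={0,2,3} delta: 0a->1 0b->1 0c->0 1a->0 1b->2 1c->2 2a->1 2b->3 2c->2 3a->0 3b->1 3c->4 4a->0 4b->1 4c->0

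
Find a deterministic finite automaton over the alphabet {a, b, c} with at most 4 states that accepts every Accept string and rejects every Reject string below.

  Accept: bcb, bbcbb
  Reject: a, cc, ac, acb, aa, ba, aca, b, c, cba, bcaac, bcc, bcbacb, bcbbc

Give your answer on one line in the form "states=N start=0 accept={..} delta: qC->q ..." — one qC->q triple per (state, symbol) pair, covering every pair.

states=3 start=0 accept={2} delta: 0a->0 0b->1 0c->0 1a->0 1b->1 1c->2 2a->0 2b->2 2c->0

Fold the examples into a partial DFA from state 0: repeatedly fix the first undefined (state, symbol) met by the shortest-then-alphabetical prefix, trying targets in increasing order and rejecting any under which an Accept and a Reject string meet in one state with the same remainder; add a state when all current targets are rejected. Accepting states are where Accept strings end.
a: 0a undefined. 0a->0: ok.
b: 0b undefined. 0b->0: no, bcb/acb meet in 0 with "cb" left. Open state 1: 0b->1.
c: 0c undefined. 0c->0: ok.
ba: 1a undefined. 1a->0: ok.
bb: 1b undefined. 1b->0: no, bbcbb/a meet in 0. 1b->1: ok.
bc: 1c undefined. 1c->0: no, bcb/acb meet in 1. 1c->1: no, bcb/acb meet in 1. Open state 2: 1c->2.
bca: 2a undefined. 2a->0: ok.
bcb: 2b undefined. 2b->0: no, bcb/a meet in 0. 2b->1: no, bcb/acb meet in 1. 2b->2: ok.
bcc: 2c undefined. 2c->0: ok.
All examples now run through 3 states with every (state, symbol) defined. Accept strings end in {2}, Reject strings end in {0,1}; accept={2}.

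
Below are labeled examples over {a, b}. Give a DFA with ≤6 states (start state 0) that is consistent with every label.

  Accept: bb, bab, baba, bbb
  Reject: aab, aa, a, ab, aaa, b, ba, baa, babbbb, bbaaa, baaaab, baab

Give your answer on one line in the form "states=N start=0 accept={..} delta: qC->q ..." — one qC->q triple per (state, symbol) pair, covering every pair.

states=5 start=0 accept={3,4} delta: 0a->0 0b->1 1a->2 1b->3 2a->0 2b->3 3a->4 3b->4 4a->0 4b->0

Fold the examples into a partial DFA from state 0: repeatedly fix the first undefined (state, symbol) met by the shortest-then-alphabetical prefix, trying targets in increasing order and rejecting any under which an Accept and a Reject string meet in one state with the same remainder; add a state when all current targets are rejected. Accepting states are where Accept strings end.
a: 0a undefined. 0a->0: ok.
b: 0b undefined. 0b->0: no, bb/aab meet in 0. Open state 1: 0b->1.
ba: 1a undefined. 1a->0: no, bab/aab meet in 1. 1a->1: no, bb/baaaab meet in 1 with "b" left. Open state 2: 1a->2.
bb: 1b undefined. 1b->0: no, bb/aa meet in 0. 1b->1: no, bb/aab meet in 1. 1b->2: no, bb/ba meet in 2. Open state 3: 1b->3.
baa: 2a undefined. 2a->0: ok.
bab: 2b undefined. 2b->0: no, bab/aa meet in 0. 2b->1: no, bab/aab meet in 1. 2b->2: no, bab/ba meet in 2. 2b->3: ok.
bba: 3a undefined. 3a->0: no, baba/aa meet in 0. 3a->1: no, baba/aab meet in 1. 3a->2: no, baba/ba meet in 2. 3a->3: no, bb/bbaaa meet in 3. Open state 4: 3a->4.
bbb: 3b undefined. 3b->0: no, bb/babbbb meet in 3. 3b->1: no, bbb/aab meet in 1. 3b->2: no, bbb/ba meet in 2. 3b->3: no, bb/babbbb meet in 3. 3b->4: ok.
bbaa: 4a undefined. 4a->0: ok.
babbb: 4b undefined. 4b->0: ok.
All examples now run through 5 states with every (state, symbol) defined. Accept strings end in {3,4}, Reject strings end in {0,1,2}; accept={3,4}.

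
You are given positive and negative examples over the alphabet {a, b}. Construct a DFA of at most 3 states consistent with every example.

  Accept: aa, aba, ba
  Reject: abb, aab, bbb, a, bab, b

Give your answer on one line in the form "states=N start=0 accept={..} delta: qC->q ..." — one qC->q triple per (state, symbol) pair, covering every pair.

states=2 start=0 accept={0} delta: 0a->1 0b->1 1a->0 1b->1

Grow the machine one transition at a time. Run the examples from 0; the earliest place one falls off (shortest prefix, ties alphabetical) gets sent to the lowest-numbered state that keeps every Accept/Reject pair distinguishable — a pair clashes when both reach the same state with identical unread suffix — and to a fresh state only if none does.
a: 0a undefined. 0a->0: no, aa/a meet in 0. Open state 1: 0a->1.
b: 0b undefined. 0b->0: no, ba/a meet in 1. 0b->1: ok.
aa: 1a undefined. 1a->0: ok.
ab: 1b undefined. 1b->0: no, aba/abb meet in 1. 1b->1: ok.
All examples now run through 2 states with every (state, symbol) defined. Accept strings end in {0}, Reject strings end in {1}; accept={0}.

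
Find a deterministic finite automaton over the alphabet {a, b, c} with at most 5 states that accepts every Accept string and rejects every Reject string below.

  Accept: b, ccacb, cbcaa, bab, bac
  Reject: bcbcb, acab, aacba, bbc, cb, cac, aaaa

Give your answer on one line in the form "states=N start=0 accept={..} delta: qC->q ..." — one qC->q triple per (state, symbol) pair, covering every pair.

states=4 start=0 accept={1,2} delta: 0a->0 0b->1 0c->2 1a->0 1b->1 1c->3 2a->2 2b->0 2c->3 3a->3 3b->0 3c->0

State merging on the prefix tree: take the shortest (then alphabetical) example prefix whose next move is undefined and point that move at state 0, else 1, else 2, ...; a target is out if some Accept/Reject pair would then sit in one state with the same input left (inseparable). If every existing state is out, open a new one.
a: 0a undefined. 0a->0: ok.
b: 0b undefined. 0b->0: no, b/aaaa meet in 0. Open state 1: 0b->1.
c: 0c undefined. 0c->0: no, b/acab meet in 1. 0c->1: no, bab/acab meet in 1 with "ab" left. Open state 2: 0c->2.
ba: 1a undefined. 1a->0: ok.
bb: 1b undefined. 1b->0: no, bac/bbc meet in 2. 1b->1: ok.
bc: 1c undefined. 1c->0: no, b/bcbcb meet in 1. 1c->1: no, b/bcbcb meet in 1. 1c->2: no, bac/bbc meet in 2. Open state 3: 1c->3.
ca: 2a undefined. 2a->0: no, b/acab meet in 1. 2a->1: no, b/acab meet in 1. 2a->2: ok.
cb: 2b undefined. 2b->0: ok.
cc: 2c undefined. 2c->0: no, ccacb/acab meet in 0. 2c->1: no, b/cac meet in 1. 2c->2: no, ccacb/acab meet in 0. 2c->3: ok.
bcb: 3b undefined. 3b->0: ok.
cca: 3a undefined. 3a->0: no, ccacb/bcbcb meet in 0. 3a->1: no, ccacb/bcbcb meet in 0. 3a->2: no, ccacb/bcbcb meet in 0. 3a->3: ok.
ccac: 3c undefined. 3c->0: ok.
All examples now run through 4 states with every (state, symbol) defined. Accept strings end in {1,2}, Reject strings end in {0,3}; accept={1,2}.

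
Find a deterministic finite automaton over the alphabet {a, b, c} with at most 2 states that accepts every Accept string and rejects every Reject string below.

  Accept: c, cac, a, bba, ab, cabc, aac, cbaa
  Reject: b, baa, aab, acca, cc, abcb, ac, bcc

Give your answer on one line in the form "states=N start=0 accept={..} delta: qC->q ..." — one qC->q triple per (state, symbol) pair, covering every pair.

states=2 start=0 accept={1} delta: 0a->1 0b->0 0c->1 1a->0 1b->1 1c->0

State merging on the prefix tree: take the shortest (then alphabetical) example prefix whose next move is undefined and point that move at state 0, else 1, else 2, ...; a target is out if some Accept/Reject pair would then sit in one state with the same input left (inseparable). If every existing state is out, open a new one.
a: 0a undefined. 0a->0: no, c/ac meet in 0 with "c" left. Open state 1: 0a->1.
b: 0b undefined. 0b->0: ok.
c: 0c undefined. 0c->0: no, c/b meet in 0. 0c->1: ok.
aa: 1a undefined. 1a->0: ok.
ab: 1b undefined. 1b->0: no, ab/b meet in 0. 1b->1: ok.
ac: 1c undefined. 1c->0: ok.
All examples now run through 2 states with every (state, symbol) defined. Accept strings end in {1}, Reject strings end in {0}; accept={1}.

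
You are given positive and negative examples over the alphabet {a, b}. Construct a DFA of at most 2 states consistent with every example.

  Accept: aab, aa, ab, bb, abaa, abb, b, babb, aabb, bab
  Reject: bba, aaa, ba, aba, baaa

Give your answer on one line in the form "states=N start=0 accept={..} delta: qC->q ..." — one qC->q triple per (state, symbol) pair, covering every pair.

Fold the examples into a partial DFA from state 0: repeatedly fix the first undefined (state, symbol) met by the shortest-then-alphabetical prefix, trying targets in increasing order and rejecting any under which an Accept and a Reject string meet in one state with the same remainder; add a state when all current targets are rejected. Accepting states are where Accept strings end.
a: 0a undefined. 0a->0: no, aa/aaa meet in 0. Open state 1: 0a->1.
b: 0b undefined. 0b->0: ok.
aa: 1a undefined. 1a->0: ok.
ab: 1b undefined. 1b->0: ok.
All examples now run through 2 states with every (state, symbol) defined. Accept strings end in {0}, Reject strings end in {1}; accept={0}.

states=2 start=0 accept={0} delta: 0a->1 0b->0 1a->0 1b->0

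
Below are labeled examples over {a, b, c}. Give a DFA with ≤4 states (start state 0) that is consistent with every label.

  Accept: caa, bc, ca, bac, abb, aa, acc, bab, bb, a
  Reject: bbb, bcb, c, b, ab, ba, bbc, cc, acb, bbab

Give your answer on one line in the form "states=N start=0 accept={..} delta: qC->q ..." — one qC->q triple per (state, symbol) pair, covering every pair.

states=4 start=0 accept={1,3} delta: 0a->1 0b->2 0c->0 1a->1 1b->2 1c->1 2a->2 2b->3 2c->1 3a->0 3b->0 3c->0

State merging on the prefix tree: take the shortest (then alphabetical) example prefix whose next move is undefined and point that move at state 0, else 1, else 2, ...; a target is out if some Accept/Reject pair would then sit in one state with the same input left (inseparable). If every existing state is out, open a new one.
a: 0a undefined. 0a->0: no, acc/cc meet in 0 with "cc" left. Open state 1: 0a->1.
b: 0b undefined. 0b->0: no, bc/c meet in 0 with "c" left. 0b->1: no, abb/bbb meet in 1 with "bb" left. Open state 2: 0b->2.
c: 0c undefined. 0c->0: ok.
aa: 1a undefined. 1a->0: no, caa/c meet in 0. 1a->1: ok.
ab: 1b undefined. 1b->0: no, abb/b meet in 2. 1b->1: no, caa/ab meet in 1. 1b->2: ok.
ac: 1c undefined. 1c->0: no, acc/c meet in 0. 1c->1: ok.
ba: 2a undefined. 2a->0: no, bac/c meet in 0. 2a->1: no, caa/ba meet in 1. 2a->2: ok.
bb: 2b undefined. 2b->0: no, abb/c meet in 0. 2b->1: no, caa/bbc meet in 1. 2b->2: no, bc/bbc meet in 2 with "c" left. Open state 3: 2b->3.
bc: 2c undefined. 2c->0: no, bc/c meet in 0. 2c->1: ok.
bba: 3a undefined. 3a->0: ok.
bbb: 3b undefined. 3b->0: ok.
bbc: 3c undefined. 3c->0: ok.
All examples now run through 4 states with every (state, symbol) defined. Accept strings end in {1,3}, Reject strings end in {0,2}; accept={1,3}.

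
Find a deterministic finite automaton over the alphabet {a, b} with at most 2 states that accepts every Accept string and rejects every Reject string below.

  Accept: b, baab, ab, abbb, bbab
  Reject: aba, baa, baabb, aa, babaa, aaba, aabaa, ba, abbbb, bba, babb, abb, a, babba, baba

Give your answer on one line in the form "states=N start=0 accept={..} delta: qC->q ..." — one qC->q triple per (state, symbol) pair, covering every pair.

states=2 start=0 accept={1} delta: 0a->0 0b->1 1a->0 1b->0

Grow the machine one transition at a time. Run the examples from 0; the earliest place one falls off (shortest prefix, ties alphabetical) gets sent to the lowest-numbered state that keeps every Accept/Reject pair distinguishable — a pair clashes when both reach the same state with identical unread suffix — and to a fresh state only if none does.
a: 0a undefined. 0a->0: ok.
b: 0b undefined. 0b->0: no, b/aba meet in 0. Open state 1: 0b->1.
ba: 1a undefined. 1a->0: ok.
bb: 1b undefined. 1b->0: ok.
All examples now run through 2 states with every (state, symbol) defined. Accept strings end in {1}, Reject strings end in {0}; accept={1}.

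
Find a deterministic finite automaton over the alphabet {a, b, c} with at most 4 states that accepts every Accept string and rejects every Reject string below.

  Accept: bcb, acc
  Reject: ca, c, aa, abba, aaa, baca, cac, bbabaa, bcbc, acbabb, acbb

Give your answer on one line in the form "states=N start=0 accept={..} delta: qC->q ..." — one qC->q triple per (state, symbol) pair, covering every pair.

Fold the examples into a partial DFA from state 0: repeatedly fix the first undefined (state, symbol) met by the shortest-then-alphabetical prefix, trying targets in increasing order and rejecting any under which an Accept and a Reject string meet in one state with the same remainder; add a state when all current targets are rejected. Accepting states are where Accept strings end.
a: 0a undefined. 0a->0: ok.
b: 0b undefined. 0b->0: ok.
c: 0c undefined. 0c->0: no, bcb/ca meet in 0. Open state 1: 0c->1.
ca: 1a undefined. 1a->0: ok.
acb: 1b undefined. 1b->0: no, bcb/ca meet in 0. 1b->1: no, bcb/c meet in 1. Open state 2: 1b->2.
acc: 1c undefined. 1c->0: no, acc/ca meet in 0. 1c->1: no, acc/c meet in 1. 1c->2: ok.
acba: 2a undefined. 2a->0: ok.
acbb: 2b undefined. 2b->0: ok.
bcbc: 2c undefined. 2c->0: ok.
All examples now run through 3 states with every (state, symbol) defined. Accept strings end in {2}, Reject strings end in {0,1}; accept={2}.

states=3 start=0 accept={2} delta: 0a->0 0b->0 0c->1 1a->0 1b->2 1c->2 2a->0 2b->0 2c->0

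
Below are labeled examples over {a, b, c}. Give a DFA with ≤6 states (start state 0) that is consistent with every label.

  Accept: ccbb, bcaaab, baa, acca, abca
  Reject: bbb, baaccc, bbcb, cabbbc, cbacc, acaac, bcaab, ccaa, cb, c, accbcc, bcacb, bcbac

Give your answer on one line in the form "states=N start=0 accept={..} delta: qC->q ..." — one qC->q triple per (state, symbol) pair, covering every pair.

Fold the examples into a partial DFA from state 0: repeatedly fix the first undefined (state, symbol) met by the shortest-then-alphabetical prefix, trying targets in increasing order and rejecting any under which an Accept and a Reject string meet in one state with the same remainder; add a state when all current targets are rejected. Accepting states are where Accept strings end.
a: 0a undefined. 0a->0: ok.
b: 0b undefined. 0b->0: no, baa/bbb meet in 0. Open state 1: 0b->1.
c: 0c undefined. 0c->0: no, acca/acaac meet in 0. 0c->1: ok.
ba: 1a undefined. 1a->0: ok.
bb: 1b undefined. 1b->0: no, baa/bbcb meet in 0. 1b->1: ok.
bc: 1c undefined. 1c->0: no, ccbb/bbb meet in 1. 1c->1: no, ccbb/bbb meet in 1. Open state 2: 1c->2.
bca: 2a undefined. 2a->0: no, bcaaab/bbb meet in 1. 2a->1: no, bcaaab/bbb meet in 1. 2a->2: no, bcaaab/bbcb meet in 2 with "b" left. Open state 3: 2a->3.
bcb: 2b undefined. 2b->0: no, ccbb/bbb meet in 1. 2b->1: no, ccbb/bbb meet in 1. 2b->2: no, ccbb/bbcb meet in 2. 2b->3: no, acca/bbcb meet in 3. Open state 4: 2b->4.
bcaa: 3a undefined. 3a->0: no, bcaaab/bbb meet in 1. 3a->1: no, bcaaab/bbb meet in 1. 3a->2: ok.
bcac: 3c undefined. 3c->0: ok.
bcba: 4a undefined. 4a->0: ok.
ccbb: 4b undefined. 4b->0: ok.
accbc: 4c undefined. 4c->0: ok.
baaccc: 2c undefined. 2c->0: no, ccbb/baaccc meet in 0. 2c->1: ok.
bcaaab: 3b undefined. 3b->0: ok.
All examples now run through 5 states with every (state, symbol) defined. Accept strings end in {0,3}, Reject strings end in {1,2,4}; accept={0,3}.

states=5 start=0 accept={0,3} delta: 0a->0 0b->1 0c->1 1a->0 1b->1 1c->2 2a->3 2b->4 2c->1 3a->2 3b->0 3c->0 4a->0 4b->0 4c->0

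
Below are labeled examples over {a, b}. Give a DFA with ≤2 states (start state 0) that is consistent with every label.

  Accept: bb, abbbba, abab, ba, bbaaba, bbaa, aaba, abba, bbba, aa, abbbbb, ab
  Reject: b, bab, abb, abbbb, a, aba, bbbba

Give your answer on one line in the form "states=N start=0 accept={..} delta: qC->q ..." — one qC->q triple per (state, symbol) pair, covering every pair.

Grow the machine one transition at a time. Run the examples from 0; the earliest place one falls off (shortest prefix, ties alphabetical) gets sent to the lowest-numbered state that keeps every Accept/Reject pair distinguishable — a pair clashes when both reach the same state with identical unread suffix — and to a fresh state only if none does.
a: 0a undefined. 0a->0: no, bb/abb meet in 0 with "bb" left. Open state 1: 0a->1.
b: 0b undefined. 0b->0: no, bb/b meet in 0. 0b->1: ok.
aa: 1a undefined. 1a->0: ok.
ab: 1b undefined. 1b->0: ok.
All examples now run through 2 states with every (state, symbol) defined. Accept strings end in {0}, Reject strings end in {1}; accept={0}.

states=2 start=0 accept={0} delta: 0a->1 0b->1 1a->0 1b->0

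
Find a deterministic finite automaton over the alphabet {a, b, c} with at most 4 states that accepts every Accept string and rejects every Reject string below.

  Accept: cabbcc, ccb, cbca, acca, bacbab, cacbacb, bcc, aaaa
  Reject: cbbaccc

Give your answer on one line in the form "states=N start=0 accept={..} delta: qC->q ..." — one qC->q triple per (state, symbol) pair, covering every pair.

states=2 start=0 accept={0} delta: 0a->0 0b->0 0c->1 1a->0 1b->0 1c->0

Fold the examples into a partial DFA from state 0: repeatedly fix the first undefined (state, symbol) met by the shortest-then-alphabetical prefix, trying targets in increasing order and rejecting any under which an Accept and a Reject string meet in one state with the same remainder; add a state when all current targets are rejected. Accepting states are where Accept strings end.
a: 0a undefined. 0a->0: ok.
b: 0b undefined. 0b->0: ok.
c: 0c undefined. 0c->0: no, cabbcc/cbbaccc meet in 0. Open state 1: 0c->1.
ca: 1a undefined. 1a->0: ok.
cb: 1b undefined. 1b->0: ok.
cc: 1c undefined. 1c->0: ok.
All examples now run through 2 states with every (state, symbol) defined. Accept strings end in {0}, Reject strings end in {1}; accept={0}.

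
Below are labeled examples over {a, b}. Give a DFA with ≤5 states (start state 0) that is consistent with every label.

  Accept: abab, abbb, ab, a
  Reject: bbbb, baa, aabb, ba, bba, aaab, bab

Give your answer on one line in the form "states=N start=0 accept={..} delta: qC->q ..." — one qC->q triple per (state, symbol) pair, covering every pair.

states=5 start=0 accept={0,1,4} delta: 0a->1 0b->2 1a->2 1b->0 2a->3 2b->4 3a->2 3b->2 4a->2 4b->3

State merging on the prefix tree: take the shortest (then alphabetical) example prefix whose next move is undefined and point that move at state 0, else 1, else 2, ...; a target is out if some Accept/Reject pair would then sit in one state with the same input left (inseparable). If every existing state is out, open a new one.
a: 0a undefined. 0a->0: no, abab/bab meet in 0 with "bab" left. Open state 1: 0a->1.
b: 0b undefined. 0b->0: no, ab/bab meet in 1 with "b" left. 0b->1: no, abbb/bbbb meet in 1 with "bbb" left. Open state 2: 0b->2.
aa: 1a undefined. 1a->0: no, ab/aaab meet in 1 with "b" left. 1a->1: no, ab/aaab meet in 1 with "b" left. 1a->2: ok.
ab: 1b undefined. 1b->0: ok.
ba: 2a undefined. 2a->0: no, abab/ba meet in 0. 2a->1: no, abab/aaab meet in 0. 2a->2: no, abbb/aaab meet in 2 with "b" left. Open state 3: 2a->3.
bb: 2b undefined. 2b->0: no, abab/bbbb meet in 0. 2b->1: no, abab/aabb meet in 0. 2b->2: no, abbb/bbbb meet in 2. 2b->3: no, abbb/ba meet in 3. Open state 4: 2b->4.
baa: 3a undefined. 3a->0: no, abab/baa meet in 0. 3a->1: no, a/baa meet in 1. 3a->2: ok.
bab: 3b undefined. 3b->0: no, abab/aaab meet in 0. 3b->1: no, a/aaab meet in 1. 3b->2: ok.
bba: 4a undefined. 4a->0: no, abab/bba meet in 0. 4a->1: no, a/bba meet in 1. 4a->2: ok.
bbb: 4b undefined. 4b->0: no, abab/aabb meet in 0. 4b->1: no, abab/bbbb meet in 0. 4b->2: no, abbb/bbbb meet in 4. 4b->3: ok.
All examples now run through 5 states with every (state, symbol) defined. Accept strings end in {0,1,4}, Reject strings end in {2,3}; accept={0,1,4}.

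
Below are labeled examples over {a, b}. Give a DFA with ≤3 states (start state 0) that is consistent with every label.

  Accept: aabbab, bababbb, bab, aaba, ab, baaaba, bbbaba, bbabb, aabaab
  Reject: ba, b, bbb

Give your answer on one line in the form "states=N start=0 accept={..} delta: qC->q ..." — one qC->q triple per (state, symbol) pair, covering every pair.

State merging on the prefix tree: take the shortest (then alphabetical) example prefix whose next move is undefined and point that move at state 0, else 1, else 2, ...; a target is out if some Accept/Reject pair would then sit in one state with the same input left (inseparable). If every existing state is out, open a new one.
a: 0a undefined. 0a->0: no, aaba/ba meet in 0 with "ba" left. Open state 1: 0a->1.
b: 0b undefined. 0b->0: ok.
aa: 1a undefined. 1a->0: no, aaba/ba meet in 1. 1a->1: ok.
ab: 1b undefined. 1b->0: no, aabbab/b meet in 0. 1b->1: no, aabbab/ba meet in 1. Open state 2: 1b->2.
aaba: 2a undefined. 2a->0: no, bababbb/b meet in 0. 2a->1: no, aaba/ba meet in 1. 2a->2: ok.
aabb: 2b undefined. 2b->0: no, bababbb/b meet in 0. 2b->1: no, bababbb/ba meet in 1. 2b->2: ok.
All examples now run through 3 states with every (state, symbol) defined. Accept strings end in {2}, Reject strings end in {0,1}; accept={2}.

states=3 start=0 accept={2} delta: 0a->1 0b->0 1a->1 1b->2 2a->2 2b->2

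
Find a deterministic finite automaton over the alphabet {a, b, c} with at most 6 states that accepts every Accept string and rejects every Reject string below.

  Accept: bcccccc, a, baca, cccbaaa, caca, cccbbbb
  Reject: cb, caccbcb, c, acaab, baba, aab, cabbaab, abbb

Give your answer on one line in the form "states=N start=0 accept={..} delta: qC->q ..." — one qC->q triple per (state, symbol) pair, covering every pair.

State merging on the prefix tree: take the shortest (then alphabetical) example prefix whose next move is undefined and point that move at state 0, else 1, else 2, ...; a target is out if some Accept/Reject pair would then sit in one state with the same input left (inseparable). If every existing state is out, open a new one.
a: 0a undefined. 0a->0: ok.
b: 0b undefined. 0b->0: no, a/baba meet in 0. Open state 1: 0b->1.
c: 0c undefined. 0c->0: no, a/c meet in 0. 0c->1: ok.
ba: 1a undefined. 1a->0: no, a/baba meet in 0. 1a->1: ok.
bc: 1c undefined. 1c->0: no, bcccccc/c meet in 1. 1c->1: no, bcccccc/c meet in 1. Open state 2: 1c->2.
cb: 1b undefined. 1b->0: no, a/cb meet in 0. 1b->1: ok.
bcc: 2c undefined. 2c->0: no, bcccccc/cb meet in 1. 2c->1: no, bcccccc/cb meet in 1. 2c->2: ok.
baca: 2a undefined. 2a->0: ok.
cccb: 2b undefined. 2b->0: no, cccbbbb/cb meet in 1. 2b->1: no, cccbaaa/cb meet in 1. 2b->2: no, bcccccc/caccbcb meet in 2. Open state 3: 2b->3.
cccba: 3a undefined. 3a->0: ok.
cccbb: 3b undefined. 3b->0: no, cccbbbb/cb meet in 1. 3b->1: no, cccbbbb/cb meet in 1. 3b->2: ok.
caccbc: 3c undefined. 3c->0: ok.
All examples now run through 4 states with every (state, symbol) defined. Accept strings end in {0,2}, Reject strings end in {1}; accept={0,2}.

states=4 start=0 accept={0,2} delta: 0a->0 0b->1 0c->1 1a->1 1b->1 1c->2 2a->0 2b->3 2c->2 3a->0 3b->2 3c->0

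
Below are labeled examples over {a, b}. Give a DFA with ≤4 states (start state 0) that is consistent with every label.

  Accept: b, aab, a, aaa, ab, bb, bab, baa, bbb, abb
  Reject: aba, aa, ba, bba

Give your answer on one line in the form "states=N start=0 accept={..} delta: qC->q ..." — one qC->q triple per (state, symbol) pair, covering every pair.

states=2 start=0 accept={1} delta: 0a->1 0b->1 1a->0 1b->1

State merging on the prefix tree: take the shortest (then alphabetical) example prefix whose next move is undefined and point that move at state 0, else 1, else 2, ...; a target is out if some Accept/Reject pair would then sit in one state with the same input left (inseparable). If every existing state is out, open a new one.
a: 0a undefined. 0a->0: no, a/aa meet in 0. Open state 1: 0a->1.
b: 0b undefined. 0b->0: no, a/ba meet in 1. 0b->1: ok.
aa: 1a undefined. 1a->0: ok.
ab: 1b undefined. 1b->0: no, b/aba meet in 1. 1b->1: ok.
All examples now run through 2 states with every (state, symbol) defined. Accept strings end in {1}, Reject strings end in {0}; accept={1}.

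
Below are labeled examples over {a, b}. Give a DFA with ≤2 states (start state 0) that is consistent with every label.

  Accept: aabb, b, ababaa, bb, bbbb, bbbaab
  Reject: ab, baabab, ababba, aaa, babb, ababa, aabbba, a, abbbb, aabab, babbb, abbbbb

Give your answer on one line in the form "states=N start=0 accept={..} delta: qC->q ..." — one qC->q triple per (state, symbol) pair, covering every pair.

Fold the examples into a partial DFA from state 0: repeatedly fix the first undefined (state, symbol) met by the shortest-then-alphabetical prefix, trying targets in increasing order and rejecting any under which an Accept and a Reject string meet in one state with the same remainder; add a state when all current targets are rejected. Accepting states are where Accept strings end.
a: 0a undefined. 0a->0: no, b/ab meet in 0 with "b" left. Open state 1: 0a->1.
b: 0b undefined. 0b->0: ok.
aa: 1a undefined. 1a->0: ok.
ab: 1b undefined. 1b->0: no, aabb/ab meet in 0. 1b->1: ok.
All examples now run through 2 states with every (state, symbol) defined. Accept strings end in {0}, Reject strings end in {1}; accept={0}.

states=2 start=0 accept={0} delta: 0a->1 0b->0 1a->0 1b->1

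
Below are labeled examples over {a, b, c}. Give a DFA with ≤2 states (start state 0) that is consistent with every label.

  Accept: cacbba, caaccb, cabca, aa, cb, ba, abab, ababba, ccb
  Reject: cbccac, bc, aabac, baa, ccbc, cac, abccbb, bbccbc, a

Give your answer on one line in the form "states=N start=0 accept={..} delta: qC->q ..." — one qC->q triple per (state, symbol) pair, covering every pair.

State merging on the prefix tree: take the shortest (then alphabetical) example prefix whose next move is undefined and point that move at state 0, else 1, else 2, ...; a target is out if some Accept/Reject pair would then sit in one state with the same input left (inseparable). If every existing state is out, open a new one.
a: 0a undefined. 0a->0: no, aa/a meet in 0. Open state 1: 0a->1.
b: 0b undefined. 0b->0: no, aa/baa meet in 1 with "a" left. 0b->1: ok.
c: 0c undefined. 0c->0: no, cb/a meet in 1. 0c->1: ok.
aa: 1a undefined. 1a->0: ok.
ab: 1b undefined. 1b->0: ok.
bc: 1c undefined. 1c->0: no, cacbba/cbccac meet in 0. 1c->1: ok.
All examples now run through 2 states with every (state, symbol) defined. Accept strings end in {0}, Reject strings end in {1}; accept={0}.

states=2 start=0 accept={0} delta: 0a->1 0b->1 0c->1 1a->0 1b->0 1c->1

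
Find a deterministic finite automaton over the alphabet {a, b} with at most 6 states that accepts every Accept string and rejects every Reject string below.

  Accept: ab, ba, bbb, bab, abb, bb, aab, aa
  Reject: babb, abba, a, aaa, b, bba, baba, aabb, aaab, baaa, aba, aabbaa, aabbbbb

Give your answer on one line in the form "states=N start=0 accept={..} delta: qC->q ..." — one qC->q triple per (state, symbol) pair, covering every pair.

State merging on the prefix tree: take the shortest (then alphabetical) example prefix whose next move is undefined and point that move at state 0, else 1, else 2, ...; a target is out if some Accept/Reject pair would then sit in one state with the same input left (inseparable). If every existing state is out, open a new one.
a: 0a undefined. 0a->0: no, ab/b meet in 0 with "b" left. Open state 1: 0a->1.
b: 0b undefined. 0b->0: no, ba/a meet in 1. 0b->1: ok.
aa: 1a undefined. 1a->0: no, ab/babb meet in 1 with "b" left. 1a->1: no, ab/aaab meet in 1 with "b" left. Open state 2: 1a->2.
ab: 1b undefined. 1b->0: no, ba/abba meet in 2. 1b->1: no, ab/a meet in 1. 1b->2: ok.
aaa: 2a undefined. 2a->0: ok.
aab: 2b undefined. 2b->0: no, bbb/aaa meet in 0. 2b->1: no, ab/babb meet in 2. 2b->2: no, ab/babb meet in 2. Open state 3: 2b->3.
aabb: 3b undefined. 3b->0: no, ab/aabbaa meet in 2. 3b->1: ok.
abba: 3a undefined. 3a->0: ok.
All examples now run through 4 states with every (state, symbol) defined. Accept strings end in {2,3}, Reject strings end in {0,1}; accept={2,3}.

states=4 start=0 accept={2,3} delta: 0a->1 0b->1 1a->2 1b->2 2a->0 2b->3 3a->0 3b->1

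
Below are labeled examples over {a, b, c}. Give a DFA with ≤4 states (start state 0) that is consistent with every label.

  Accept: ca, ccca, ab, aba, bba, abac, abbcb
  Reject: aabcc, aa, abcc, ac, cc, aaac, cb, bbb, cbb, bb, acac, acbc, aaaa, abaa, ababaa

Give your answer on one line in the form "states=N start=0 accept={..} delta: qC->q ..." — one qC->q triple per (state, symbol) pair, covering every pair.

states=4 start=0 accept={1,3} delta: 0a->0 0b->1 0c->2 1a->3 1b->2 1c->0 2a->1 2b->2 2c->0 3a->0 3b->0 3c->1

State merging on the prefix tree: take the shortest (then alphabetical) example prefix whose next move is undefined and point that move at state 0, else 1, else 2, ...; a target is out if some Accept/Reject pair would then sit in one state with the same input left (inseparable). If every existing state is out, open a new one.
a: 0a undefined. 0a->0: ok.
b: 0b undefined. 0b->0: no, ab/aa meet in 0. Open state 1: 0b->1.
c: 0c undefined. 0c->0: no, ca/aa meet in 0. 0c->1: no, ab/ac meet in 1. Open state 2: 0c->2.
bb: 1b undefined. 1b->0: no, ab/bbb meet in 1. 1b->1: no, ab/bbb meet in 1. 1b->2: ok.
ca: 2a undefined. 2a->0: no, ca/aa meet in 0. 2a->1: ok.
cb: 2b undefined. 2b->0: no, ca/cbb meet in 1. 2b->1: no, ca/cb meet in 1. 2b->2: ok.
cc: 2c undefined. 2c->0: ok.
aba: 1a undefined. 1a->0: no, aba/aa meet in 0. 1a->1: no, ca/abaa meet in 1. 1a->2: no, ca/abaa meet in 1. Open state 3: 1a->3.
abc: 1c undefined. 1c->0: ok.
abaa: 3a undefined. 3a->0: ok.
abab: 3b undefined. 3b->0: ok.
abac: 3c undefined. 3c->0: no, abac/aa meet in 0. 3c->1: ok.
All examples now run through 4 states with every (state, symbol) defined. Accept strings end in {1,3}, Reject strings end in {0,2}; accept={1,3}.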